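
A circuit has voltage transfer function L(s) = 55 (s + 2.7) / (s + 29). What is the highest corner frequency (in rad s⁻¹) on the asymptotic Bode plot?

Break frequencies occur at each pole and zero magnitude: 2.7 rad s⁻¹, 29 rad s⁻¹.
The highest is 29 rad s⁻¹.

29 rad s⁻¹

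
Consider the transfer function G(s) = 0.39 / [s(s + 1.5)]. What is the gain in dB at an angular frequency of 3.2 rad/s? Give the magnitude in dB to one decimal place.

|j3.2 + 1.5| = √(3.2² + 1.5²) = 3.534
|j3.2| = 3.2
|G(j3.2)| = 0.39 / (3.534 × 3.2) = 0.034485
20 log₁₀(0.034485) = -29.25 dB

-29.2 dB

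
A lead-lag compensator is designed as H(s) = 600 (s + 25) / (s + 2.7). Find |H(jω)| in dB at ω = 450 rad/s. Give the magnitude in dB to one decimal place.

|j450 + 25| = √(450² + 25²) = 450.7
|j450 + 2.7| = √(450² + 2.7²) = 450
|H(j450)| = 600 × 450.7 / 450 = 600.91
20 log₁₀(600.91) = 55.58 dB

55.6 dB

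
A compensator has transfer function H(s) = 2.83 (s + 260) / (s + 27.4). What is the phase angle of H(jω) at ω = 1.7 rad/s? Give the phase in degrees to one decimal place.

-3.2°

∠(j1.7 + 260) = arctan(1.7/260) = 0.37°
∠(j1.7 + 27.4) = arctan(1.7/27.4) = 3.55°
∠H(j1.7) = 0.37° − 3.55° = -3.18°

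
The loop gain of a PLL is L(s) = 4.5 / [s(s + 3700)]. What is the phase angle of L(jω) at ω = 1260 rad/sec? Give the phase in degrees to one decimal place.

∠(j1260 + 3700) = arctan(1260/3700) = 18.81°
∠(j1260) = 90.00°
∠L(j1260) = − (18.81° + 90.00°) = -108.81°

-108.8°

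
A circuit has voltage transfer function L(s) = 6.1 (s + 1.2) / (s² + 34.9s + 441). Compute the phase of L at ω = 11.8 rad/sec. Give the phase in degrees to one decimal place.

∠(j11.8 + 1.2) = arctan(11.8/1.2) = 84.19°
∠[(j11.8)² + 34.9(j11.8) + 441] = ∠[301.76 + j411.82] = 53.77°
∠L(j11.8) = 84.19° − 53.77° = 30.43°

30.4°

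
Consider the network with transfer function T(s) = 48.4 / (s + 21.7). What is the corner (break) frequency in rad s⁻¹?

21.7 rad s⁻¹

The single real pole at s = −21.7 gives a corner at ω = 21.7 rad s⁻¹.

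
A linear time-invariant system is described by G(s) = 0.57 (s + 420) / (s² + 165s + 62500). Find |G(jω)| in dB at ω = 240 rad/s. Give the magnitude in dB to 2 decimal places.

|j240 + 420| = √(240² + 420²) = 483.7
|(j240)² + 165(j240) + 62500| = |4900 + j39600| = 3.99e+04
|G(j240)| = 0.57 × 483.7 / 3.99e+04 = 0.0069102
20 log₁₀(0.0069102) = -43.210 dB

-43.21 dB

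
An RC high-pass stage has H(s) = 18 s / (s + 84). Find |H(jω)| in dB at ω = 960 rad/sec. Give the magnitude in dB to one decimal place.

25.1 dB

|j960| = 960
|j960 + 84| = √(960² + 84²) = 963.7
|H(j960)| = 18 × 960 / 963.7 = 17.931
20 log₁₀(17.931) = 25.07 dB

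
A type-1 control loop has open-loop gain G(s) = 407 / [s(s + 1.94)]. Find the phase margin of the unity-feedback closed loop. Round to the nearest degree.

Gain crossover: |G(jω)| = 1 at ω ≈ 20.1 rad/s.
∠G(j20.1) = −90° − arctan(20.1/1.94) ≈ -174.49°
PM = 180° + (-174.49°) = 5.51°

6 deg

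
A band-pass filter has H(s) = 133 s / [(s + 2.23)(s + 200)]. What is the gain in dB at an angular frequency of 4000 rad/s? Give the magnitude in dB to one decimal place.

-29.6 dB

|j4000| = 4000
|j4000 + 2.23| = √(4000² + 2.23²) = 4000
|j4000 + 200| = √(4000² + 200²) = 4005
|H(j4000)| = 133 × 4000 / (4000 × 4005) = 0.033209
20 log₁₀(0.033209) = -29.58 dB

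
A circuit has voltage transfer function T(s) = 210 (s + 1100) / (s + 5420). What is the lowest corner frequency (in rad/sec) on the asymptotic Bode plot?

1100 rad/sec

Break frequencies occur at each pole and zero magnitude: 1100 rad/sec, 5420 rad/sec.
The lowest is 1100 rad/sec.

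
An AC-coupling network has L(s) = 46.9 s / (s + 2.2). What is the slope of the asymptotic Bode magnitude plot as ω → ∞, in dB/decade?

With 1 zero and 1 pole, the high-frequency asymptotic slope is 20 × (1 − 1) = 0 dB/decade.

0 dB/decade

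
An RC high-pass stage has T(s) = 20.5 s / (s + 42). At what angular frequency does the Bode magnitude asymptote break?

42 rad/sec

The single real pole at s = −42 gives a corner at ω = 42 rad/sec.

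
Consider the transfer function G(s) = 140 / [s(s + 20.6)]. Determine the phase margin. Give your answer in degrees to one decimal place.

Gain crossover: |G(jω)| = 1 at ω ≈ 6.48 rad/sec.
∠G(j6.48) = −90° − arctan(6.48/20.6) ≈ -107.47°
PM = 180° + (-107.47°) = 72.53°

72.5°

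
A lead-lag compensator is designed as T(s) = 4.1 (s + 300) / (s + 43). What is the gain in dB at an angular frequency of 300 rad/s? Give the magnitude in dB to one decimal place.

15.2 dB

|j300 + 300| = √(300² + 300²) = 424.3
|j300 + 43| = √(300² + 43²) = 303.1
|T(j300)| = 4.1 × 424.3 / 303.1 = 5.7396
20 log₁₀(5.7396) = 15.18 dB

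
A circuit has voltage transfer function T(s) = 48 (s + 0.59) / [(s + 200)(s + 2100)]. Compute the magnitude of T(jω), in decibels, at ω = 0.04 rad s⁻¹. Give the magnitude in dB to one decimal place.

-83.4 dB

|j0.04 + 0.59| = √(0.04² + 0.59²) = 0.5914
|j0.04 + 200| = √(0.04² + 200²) = 200
|j0.04 + 2100| = √(0.04² + 2100²) = 2100
|T(j0.04)| = 48 × 0.5914 / (200 × 2100) = 6.7583e-05
20 log₁₀(6.7583e-05) = -83.40 dB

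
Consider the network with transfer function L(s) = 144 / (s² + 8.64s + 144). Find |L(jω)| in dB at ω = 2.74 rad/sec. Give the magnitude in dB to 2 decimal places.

|(j2.74)² + 8.64(j2.74) + 144| = |136.49 + j23.674| = 138.5
|L(j2.74)| = 144 / 138.5 = 1.0395
20 log₁₀(1.0395) = 0.336 dB

0.34 dB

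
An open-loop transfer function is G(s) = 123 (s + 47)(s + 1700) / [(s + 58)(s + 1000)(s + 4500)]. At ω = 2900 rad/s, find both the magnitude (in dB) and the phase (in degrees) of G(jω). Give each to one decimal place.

|j2900 + 47| = √(2900² + 47²) = 2900
|j2900 + 1700| = √(2900² + 1700²) = 3362
|j2900 + 58| = √(2900² + 58²) = 2901
|j2900 + 1000| = √(2900² + 1000²) = 3068
|j2900 + 4500| = √(2900² + 4500²) = 5354
|G(j2900)| = 123 × 2900 × 3362 / (2901 × 3068 × 5354) = 0.025176
20 log₁₀(0.025176) = -31.98 dB
∠(j2900 + 47) = arctan(2900/47) = 89.07°
∠(j2900 + 1700) = arctan(2900/1700) = 59.62°
∠(j2900 + 58) = arctan(2900/58) = 88.85°
∠(j2900 + 1000) = arctan(2900/1000) = 70.97°
∠(j2900 + 4500) = arctan(2900/4500) = 32.80°
∠G(j2900) = 89.07° + 59.62° − (88.85° + 70.97° + 32.80°) = -43.94°

|G| = -32.0 dB, ∠G = -43.9°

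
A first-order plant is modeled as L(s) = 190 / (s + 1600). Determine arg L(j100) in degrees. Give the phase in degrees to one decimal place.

∠(j100 + 1600) = arctan(100/1600) = 3.58°
∠L(j100) = −3.58° = -3.58°

-3.6 deg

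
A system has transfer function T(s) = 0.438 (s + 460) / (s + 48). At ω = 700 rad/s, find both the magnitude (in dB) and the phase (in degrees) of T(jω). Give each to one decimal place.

|j700 + 460| = √(700² + 460²) = 837.6
|j700 + 48| = √(700² + 48²) = 701.6
|T(j700)| = 0.438 × 837.6 / 701.6 = 0.52288
20 log₁₀(0.52288) = -5.63 dB
∠(j700 + 460) = arctan(700/460) = 56.69°
∠(j700 + 48) = arctan(700/48) = 86.08°
∠T(j700) = 56.69° − 86.08° = -29.39°

|T| = -5.6 dB, ∠T = -29.4°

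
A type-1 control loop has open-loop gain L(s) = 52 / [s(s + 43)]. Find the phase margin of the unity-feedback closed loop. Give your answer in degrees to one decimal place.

Gain crossover: |L(jω)| = 1 at ω ≈ 1.21 rad s⁻¹.
∠L(j1.21) = −90° − arctan(1.21/43) ≈ -91.61°
PM = 180° + (-91.61°) = 88.39°

88.4°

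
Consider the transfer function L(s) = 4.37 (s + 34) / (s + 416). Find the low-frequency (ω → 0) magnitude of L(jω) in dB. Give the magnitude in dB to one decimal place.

-8.9 dB

L(0) = 4.37 × 34 / 416 = 0.35716
20 log₁₀(0.35716) = -8.94 dB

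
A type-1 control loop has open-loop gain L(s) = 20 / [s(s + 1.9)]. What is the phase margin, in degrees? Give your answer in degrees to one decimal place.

24.0 deg

Gain crossover: |L(jω)| = 1 at ω ≈ 4.28 rad s⁻¹.
∠L(j4.28) = −90° − arctan(4.28/1.9) ≈ -156.04°
PM = 180° + (-156.04°) = 23.96°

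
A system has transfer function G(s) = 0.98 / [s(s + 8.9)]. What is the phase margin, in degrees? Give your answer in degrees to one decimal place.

Gain crossover: |G(jω)| = 1 at ω ≈ 0.11 rad s⁻¹.
∠G(j0.11) = −90° − arctan(0.11/8.9) ≈ -90.71°
PM = 180° + (-90.71°) = 89.29°

89.3 deg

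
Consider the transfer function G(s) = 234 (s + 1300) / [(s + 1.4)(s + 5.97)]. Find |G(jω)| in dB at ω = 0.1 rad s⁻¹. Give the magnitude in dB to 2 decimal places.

91.20 dB

|j0.1 + 1300| = √(0.1² + 1300²) = 1300
|j0.1 + 1.4| = √(0.1² + 1.4²) = 1.404
|j0.1 + 5.97| = √(0.1² + 5.97²) = 5.971
|G(j0.1)| = 234 × 1300 / (1.404 × 5.971) = 36299
20 log₁₀(36299) = 91.198 dB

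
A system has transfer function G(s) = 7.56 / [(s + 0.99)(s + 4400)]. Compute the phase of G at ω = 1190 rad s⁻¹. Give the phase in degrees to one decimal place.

∠(j1190 + 0.99) = arctan(1190/0.99) = 89.95°
∠(j1190 + 4400) = arctan(1190/4400) = 15.13°
∠G(j1190) = − (89.95° + 15.13°) = -105.09°

-105.1°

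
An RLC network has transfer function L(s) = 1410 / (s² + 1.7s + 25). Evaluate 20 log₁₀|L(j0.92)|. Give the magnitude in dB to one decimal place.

35.3 dB

|(j0.92)² + 1.7(j0.92) + 25| = |24.154 + j1.564| = 24.2
|L(j0.92)| = 1410 / 24.2 = 58.254
20 log₁₀(58.254) = 35.31 dB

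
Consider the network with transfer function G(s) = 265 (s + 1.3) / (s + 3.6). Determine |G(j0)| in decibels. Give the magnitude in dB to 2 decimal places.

G(0) = 265 × 1.3 / 3.6 = 95.694
20 log₁₀(95.694) = 39.618 dB

39.62 dB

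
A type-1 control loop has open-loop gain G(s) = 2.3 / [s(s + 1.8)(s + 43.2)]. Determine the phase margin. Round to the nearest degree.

89°

Gain crossover: |G(jω)| = 1 at ω ≈ 0.0296 rad s⁻¹.
∠G(j0.0296) = −90° − arctan(0.0296/1.8) − arctan(0.0296/43.2) ≈ -90.98°
PM = 180° + (-90.98°) = 89.02°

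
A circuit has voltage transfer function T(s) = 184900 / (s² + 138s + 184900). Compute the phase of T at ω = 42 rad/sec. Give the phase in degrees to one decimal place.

∠[(j42)² + 138(j42) + 184900] = ∠[1.8314e+05 + j5796] = 1.81°
∠T(j42) = −1.81° = -1.81°

-1.8 deg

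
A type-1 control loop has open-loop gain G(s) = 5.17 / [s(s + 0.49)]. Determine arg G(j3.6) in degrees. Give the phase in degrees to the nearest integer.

-172°

∠(j3.6 + 0.49) = arctan(3.6/0.49) = 82.25°
∠(j3.6) = 90.00°
∠G(j3.6) = − (82.25° + 90.00°) = -172.25°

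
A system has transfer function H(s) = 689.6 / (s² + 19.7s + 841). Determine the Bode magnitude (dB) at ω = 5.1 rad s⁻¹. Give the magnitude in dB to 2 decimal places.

|(j5.1)² + 19.7(j5.1) + 841| = |814.99 + j100.47| = 821.2
|H(j5.1)| = 689.6 / 821.2 = 0.83979
20 log₁₀(0.83979) = -1.517 dB

-1.52 dB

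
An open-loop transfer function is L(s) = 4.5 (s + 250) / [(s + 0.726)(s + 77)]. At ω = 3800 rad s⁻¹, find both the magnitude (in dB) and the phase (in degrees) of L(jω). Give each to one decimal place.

|j3800 + 250| = √(3800² + 250²) = 3808
|j3800 + 0.726| = √(3800² + 0.726²) = 3800
|j3800 + 77| = √(3800² + 77²) = 3801
|L(j3800)| = 4.5 × 3808 / (3800 × 3801) = 0.0011865
20 log₁₀(0.0011865) = -58.51 dB
∠(j3800 + 250) = arctan(3800/250) = 86.24°
∠(j3800 + 0.726) = arctan(3800/0.726) = 89.99°
∠(j3800 + 77) = arctan(3800/77) = 88.84°
∠L(j3800) = 86.24° − (89.99° + 88.84°) = -92.59°

|L| = -58.5 dB, ∠L = -92.6°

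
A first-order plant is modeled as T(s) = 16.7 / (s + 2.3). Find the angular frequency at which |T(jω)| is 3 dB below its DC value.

2.3 rad s⁻¹

For a single-pole low-pass, the −3 dB point is at the pole: ω = 2.3 rad s⁻¹.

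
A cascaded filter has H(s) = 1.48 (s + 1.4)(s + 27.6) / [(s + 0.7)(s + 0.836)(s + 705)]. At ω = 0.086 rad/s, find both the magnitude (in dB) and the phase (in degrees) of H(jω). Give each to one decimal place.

|j0.086 + 1.4| = √(0.086² + 1.4²) = 1.403
|j0.086 + 27.6| = √(0.086² + 27.6²) = 27.6
|j0.086 + 0.7| = √(0.086² + 0.7²) = 0.7053
|j0.086 + 0.836| = √(0.086² + 0.836²) = 0.8404
|j0.086 + 705| = √(0.086² + 705²) = 705
|H(j0.086)| = 1.48 × 1.403 × 27.6 / (0.7053 × 0.8404 × 705) = 0.13712
20 log₁₀(0.13712) = -17.26 dB
∠(j0.086 + 1.4) = arctan(0.086/1.4) = 3.52°
∠(j0.086 + 27.6) = arctan(0.086/27.6) = 0.18°
∠(j0.086 + 0.7) = arctan(0.086/0.7) = 7.00°
∠(j0.086 + 0.836) = arctan(0.086/0.836) = 5.87°
∠(j0.086 + 705) = arctan(0.086/705) = 0.01°
∠H(j0.086) = 3.52° + 0.18° − (7.00° + 5.87° + 0.01°) = -9.19°

|H| = -17.3 dB, ∠H = -9.2°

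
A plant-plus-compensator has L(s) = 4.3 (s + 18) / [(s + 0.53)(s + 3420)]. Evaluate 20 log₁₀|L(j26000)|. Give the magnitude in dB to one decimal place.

-75.7 dB

|j26000 + 18| = √(26000² + 18²) = 2.6e+04
|j26000 + 0.53| = √(26000² + 0.53²) = 2.6e+04
|j26000 + 3420| = √(26000² + 3420²) = 2.622e+04
|L(j26000)| = 4.3 × 2.6e+04 / (2.6e+04 × 2.622e+04) = 0.00016397
20 log₁₀(0.00016397) = -75.70 dB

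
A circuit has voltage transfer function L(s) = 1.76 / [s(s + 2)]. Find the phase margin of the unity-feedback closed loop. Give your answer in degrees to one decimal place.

67.8°

Gain crossover: |L(jω)| = 1 at ω ≈ 0.815 rad/s.
∠L(j0.815) = −90° − arctan(0.815/2) ≈ -112.17°
PM = 180° + (-112.17°) = 67.83°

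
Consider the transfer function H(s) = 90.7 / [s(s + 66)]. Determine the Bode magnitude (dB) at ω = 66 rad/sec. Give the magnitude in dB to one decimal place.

|j66 + 66| = √(66² + 66²) = 93.34
|j66| = 66
|H(j66)| = 90.7 / (93.34 × 66) = 0.014723
20 log₁₀(0.014723) = -36.64 dB

-36.6 dB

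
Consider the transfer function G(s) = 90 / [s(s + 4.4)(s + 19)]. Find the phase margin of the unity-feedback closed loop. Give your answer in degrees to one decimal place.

Gain crossover: |G(jω)| = 1 at ω ≈ 1.05 rad/s.
∠G(j1.05) = −90° − arctan(1.05/4.4) − arctan(1.05/19) ≈ -106.52°
PM = 180° + (-106.52°) = 73.48°

73.5°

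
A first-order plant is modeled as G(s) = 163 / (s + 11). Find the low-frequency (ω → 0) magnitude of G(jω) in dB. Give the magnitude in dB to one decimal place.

G(0) = 163 / 11 = 14.818
20 log₁₀(14.818) = 23.42 dB

23.4 dB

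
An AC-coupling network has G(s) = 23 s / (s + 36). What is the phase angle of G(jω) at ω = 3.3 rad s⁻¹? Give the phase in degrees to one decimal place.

84.8°

∠(j3.3) = 90.00°
∠(j3.3 + 36) = arctan(3.3/36) = 5.24°
∠G(j3.3) = 90.00° − 5.24° = 84.76°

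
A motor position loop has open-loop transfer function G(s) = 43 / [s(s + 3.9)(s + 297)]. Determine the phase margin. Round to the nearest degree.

89 deg

Gain crossover: |G(jω)| = 1 at ω ≈ 0.0371 rad/s.
∠G(j0.0371) = −90° − arctan(0.0371/3.9) − arctan(0.0371/297) ≈ -90.55°
PM = 180° + (-90.55°) = 89.45°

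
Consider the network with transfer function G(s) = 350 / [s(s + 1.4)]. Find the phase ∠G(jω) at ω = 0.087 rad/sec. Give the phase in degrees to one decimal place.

-93.6 deg

∠(j0.087 + 1.4) = arctan(0.087/1.4) = 3.56°
∠(j0.087) = 90.00°
∠G(j0.087) = − (3.56° + 90.00°) = -93.56°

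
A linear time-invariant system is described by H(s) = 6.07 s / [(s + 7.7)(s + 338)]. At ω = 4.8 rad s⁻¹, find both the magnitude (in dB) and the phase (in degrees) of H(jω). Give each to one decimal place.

|H| = -40.4 dB, ∠H = 57.2°

|j4.8| = 4.8
|j4.8 + 7.7| = √(4.8² + 7.7²) = 9.074
|j4.8 + 338| = √(4.8² + 338²) = 338
|H(j4.8)| = 6.07 × 4.8 / (9.074 × 338) = 0.0094993
20 log₁₀(0.0094993) = -40.45 dB
∠(j4.8) = 90.00°
∠(j4.8 + 7.7) = arctan(4.8/7.7) = 31.94°
∠(j4.8 + 338) = arctan(4.8/338) = 0.81°
∠H(j4.8) = 90.00° − (31.94° + 0.81°) = 57.25°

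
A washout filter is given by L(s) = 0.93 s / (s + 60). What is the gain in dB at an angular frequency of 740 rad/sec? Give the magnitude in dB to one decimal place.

|j740| = 740
|j740 + 60| = √(740² + 60²) = 742.4
|L(j740)| = 0.93 × 740 / 742.4 = 0.92696
20 log₁₀(0.92696) = -0.66 dB

-0.7 dB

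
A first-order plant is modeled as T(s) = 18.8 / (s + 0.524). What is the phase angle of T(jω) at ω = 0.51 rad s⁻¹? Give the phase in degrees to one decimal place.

-44.2 deg

∠(j0.51 + 0.524) = arctan(0.51/0.524) = 44.22°
∠T(j0.51) = −44.22° = -44.22°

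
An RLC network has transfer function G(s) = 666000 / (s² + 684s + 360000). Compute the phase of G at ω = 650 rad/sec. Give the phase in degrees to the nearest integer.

-98°

∠[(j650)² + 684(j650) + 360000] = ∠[-62500 + j4.446e+05] = 98.00°
∠G(j650) = −98.00° = -98.00°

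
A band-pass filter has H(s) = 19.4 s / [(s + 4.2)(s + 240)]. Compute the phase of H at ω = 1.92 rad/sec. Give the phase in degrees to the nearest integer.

∠(j1.92) = 90.00°
∠(j1.92 + 4.2) = arctan(1.92/4.2) = 24.57°
∠(j1.92 + 240) = arctan(1.92/240) = 0.46°
∠H(j1.92) = 90.00° − (24.57° + 0.46°) = 64.97°

65 deg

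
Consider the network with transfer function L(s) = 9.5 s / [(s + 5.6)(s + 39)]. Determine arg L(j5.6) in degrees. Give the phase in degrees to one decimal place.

36.8 deg

∠(j5.6) = 90.00°
∠(j5.6 + 5.6) = arctan(5.6/5.6) = 45.00°
∠(j5.6 + 39) = arctan(5.6/39) = 8.17°
∠L(j5.6) = 90.00° − (45.00° + 8.17°) = 36.83°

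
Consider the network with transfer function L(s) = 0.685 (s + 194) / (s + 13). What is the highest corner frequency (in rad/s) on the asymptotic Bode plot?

Break frequencies occur at each pole and zero magnitude: 13 rad/s, 194 rad/s.
The highest is 194 rad/s.

194 rad/s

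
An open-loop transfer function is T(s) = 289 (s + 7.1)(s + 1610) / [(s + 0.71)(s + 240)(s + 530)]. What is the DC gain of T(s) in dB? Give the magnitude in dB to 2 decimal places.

31.26 dB

T(0) = 289 × 7.1 × 1610 / (0.71 × 240 × 530) = 36.579
20 log₁₀(36.579) = 31.265 dB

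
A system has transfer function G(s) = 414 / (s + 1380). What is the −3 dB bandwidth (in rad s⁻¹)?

1380 rad s⁻¹

For a single-pole low-pass, the −3 dB point is at the pole: ω = 1380 rad s⁻¹.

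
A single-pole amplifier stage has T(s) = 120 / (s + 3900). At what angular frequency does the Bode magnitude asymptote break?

3900 rad/sec

The single real pole at s = −3900 gives a corner at ω = 3900 rad/sec.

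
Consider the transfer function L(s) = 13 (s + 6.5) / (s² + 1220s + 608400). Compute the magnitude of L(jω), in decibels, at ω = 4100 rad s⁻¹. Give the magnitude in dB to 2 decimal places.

-50.05 dB

|j4100 + 6.5| = √(4100² + 6.5²) = 4100
|(j4100)² + 1220(j4100) + 608400| = |-1.6202e+07 + j5.002e+06| = 1.696e+07
|L(j4100)| = 13 × 4100 / 1.696e+07 = 0.0031434
20 log₁₀(0.0031434) = -50.052 dB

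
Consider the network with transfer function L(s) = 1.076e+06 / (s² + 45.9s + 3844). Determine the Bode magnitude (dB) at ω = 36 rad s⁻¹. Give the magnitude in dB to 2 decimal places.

|(j36)² + 45.9(j36) + 3844| = |2548 + j1652.4| = 3037
|L(j36)| = 1.076e+06 / 3037 = 354.31
20 log₁₀(354.31) = 50.988 dB

50.99 dB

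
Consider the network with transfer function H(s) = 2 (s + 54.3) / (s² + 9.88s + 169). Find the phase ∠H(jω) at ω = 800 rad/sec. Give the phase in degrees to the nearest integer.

-93°

∠(j800 + 54.3) = arctan(800/54.3) = 86.12°
∠[(j800)² + 9.88(j800) + 169] = ∠[-6.3983e+05 + j7904] = 179.29°
∠H(j800) = 86.12° − 179.29° = -93.18°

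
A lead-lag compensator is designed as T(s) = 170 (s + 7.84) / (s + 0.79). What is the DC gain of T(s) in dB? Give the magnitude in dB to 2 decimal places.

T(0) = 170 × 7.84 / 0.79 = 1687.1
20 log₁₀(1687.1) = 64.543 dB

64.54 dB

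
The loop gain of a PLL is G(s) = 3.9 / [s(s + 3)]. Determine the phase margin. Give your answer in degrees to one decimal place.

Gain crossover: |G(jω)| = 1 at ω ≈ 1.21 rad/s.
∠G(j1.21) = −90° − arctan(1.21/3) ≈ -111.90°
PM = 180° + (-111.90°) = 68.10°

68.1°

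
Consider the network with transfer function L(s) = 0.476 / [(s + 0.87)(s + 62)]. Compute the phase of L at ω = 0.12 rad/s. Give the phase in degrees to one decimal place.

-8.0°

∠(j0.12 + 0.87) = arctan(0.12/0.87) = 7.85°
∠(j0.12 + 62) = arctan(0.12/62) = 0.11°
∠L(j0.12) = − (7.85° + 0.11°) = -7.96°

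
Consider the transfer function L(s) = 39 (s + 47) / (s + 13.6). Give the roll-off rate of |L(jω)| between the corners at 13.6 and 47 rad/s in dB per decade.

-20 dB/decade

In this band the factors already past their corner are: pole at 13.6; net slope = -20 dB/decade.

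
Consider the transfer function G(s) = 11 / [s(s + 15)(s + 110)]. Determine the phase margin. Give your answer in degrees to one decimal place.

Gain crossover: |G(jω)| = 1 at ω ≈ 0.00667 rad/s.
∠G(j0.00667) = −90° − arctan(0.00667/15) − arctan(0.00667/110) ≈ -90.03°
PM = 180° + (-90.03°) = 89.97°

90.0 deg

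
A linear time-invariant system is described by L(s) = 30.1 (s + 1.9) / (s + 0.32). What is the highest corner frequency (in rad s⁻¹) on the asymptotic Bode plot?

Break frequencies occur at each pole and zero magnitude: 0.32 rad s⁻¹, 1.9 rad s⁻¹.
The highest is 1.9 rad s⁻¹.

1.9 rad s⁻¹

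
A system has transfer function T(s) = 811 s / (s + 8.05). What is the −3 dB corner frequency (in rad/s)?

For a single-pole high-pass, the −3 dB point is at the pole: ω = 8.05 rad/s.

8.05 rad/s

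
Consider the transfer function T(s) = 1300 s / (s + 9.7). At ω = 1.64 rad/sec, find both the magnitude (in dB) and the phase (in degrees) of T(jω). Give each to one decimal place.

|T| = 46.7 dB, ∠T = 80.4°

|j1.64| = 1.64
|j1.64 + 9.7| = √(1.64² + 9.7²) = 9.838
|T(j1.64)| = 1300 × 1.64 / 9.838 = 216.72
20 log₁₀(216.72) = 46.72 dB
∠(j1.64) = 90.00°
∠(j1.64 + 9.7) = arctan(1.64/9.7) = 9.60°
∠T(j1.64) = 90.00° − 9.60° = 80.40°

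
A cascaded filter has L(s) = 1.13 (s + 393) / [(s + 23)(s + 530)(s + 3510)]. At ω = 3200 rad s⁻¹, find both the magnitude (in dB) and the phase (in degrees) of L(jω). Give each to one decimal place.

|j3200 + 393| = √(3200² + 393²) = 3224
|j3200 + 23| = √(3200² + 23²) = 3200
|j3200 + 530| = √(3200² + 530²) = 3244
|j3200 + 3510| = √(3200² + 3510²) = 4750
|L(j3200)| = 1.13 × 3224 / (3200 × 3244 × 4750) = 7.3896e-08
20 log₁₀(7.3896e-08) = -142.63 dB
∠(j3200 + 393) = arctan(3200/393) = 83.00°
∠(j3200 + 23) = arctan(3200/23) = 89.59°
∠(j3200 + 530) = arctan(3200/530) = 80.60°
∠(j3200 + 3510) = arctan(3200/3510) = 42.35°
∠L(j3200) = 83.00° − (89.59° + 80.60° + 42.35°) = -129.54°

|L| = -142.6 dB, ∠L = -129.5 deg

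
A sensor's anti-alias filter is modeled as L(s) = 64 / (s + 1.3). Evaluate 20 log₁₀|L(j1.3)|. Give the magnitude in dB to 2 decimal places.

30.83 dB

|j1.3 + 1.3| = √(1.3² + 1.3²) = 1.838
|L(j1.3)| = 64 / 1.838 = 34.811
20 log₁₀(34.811) = 30.834 dB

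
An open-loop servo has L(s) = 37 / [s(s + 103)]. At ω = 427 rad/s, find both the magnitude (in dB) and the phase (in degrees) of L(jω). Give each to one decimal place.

|L| = -74.1 dB, ∠L = -166.4 deg

|j427 + 103| = √(427² + 103²) = 439.2
|j427| = 427
|L(j427)| = 37 / (439.2 × 427) = 0.00019727
20 log₁₀(0.00019727) = -74.10 dB
∠(j427 + 103) = arctan(427/103) = 76.44°
∠(j427) = 90.00°
∠L(j427) = − (76.44° + 90.00°) = -166.44°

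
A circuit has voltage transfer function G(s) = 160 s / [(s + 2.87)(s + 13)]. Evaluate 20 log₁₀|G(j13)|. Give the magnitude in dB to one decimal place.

|j13| = 13
|j13 + 2.87| = √(13² + 2.87²) = 13.31
|j13 + 13| = √(13² + 13²) = 18.38
|G(j13)| = 160 × 13 / (13.31 × 18.38) = 8.4982
20 log₁₀(8.4982) = 18.59 dB

18.6 dB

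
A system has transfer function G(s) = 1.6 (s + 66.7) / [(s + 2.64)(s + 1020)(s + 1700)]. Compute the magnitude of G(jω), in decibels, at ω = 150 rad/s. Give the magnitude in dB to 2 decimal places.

-120.04 dB

|j150 + 66.7| = √(150² + 66.7²) = 164.2
|j150 + 2.64| = √(150² + 2.64²) = 150
|j150 + 1020| = √(150² + 1020²) = 1031
|j150 + 1700| = √(150² + 1700²) = 1707
|G(j150)| = 1.6 × 164.2 / (150 × 1031 × 1707) = 9.9507e-07
20 log₁₀(9.9507e-07) = -120.043 dB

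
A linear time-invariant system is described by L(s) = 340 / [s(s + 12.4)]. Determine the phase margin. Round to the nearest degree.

Gain crossover: |L(jω)| = 1 at ω ≈ 16.5 rad/s.
∠L(j16.5) = −90° − arctan(16.5/12.4) ≈ -143.05°
PM = 180° + (-143.05°) = 36.95°

37°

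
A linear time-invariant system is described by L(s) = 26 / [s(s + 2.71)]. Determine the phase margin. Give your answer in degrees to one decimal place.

29.7°

Gain crossover: |L(jω)| = 1 at ω ≈ 4.75 rad/s.
∠L(j4.75) = −90° − arctan(4.75/2.71) ≈ -150.31°
PM = 180° + (-150.31°) = 29.69°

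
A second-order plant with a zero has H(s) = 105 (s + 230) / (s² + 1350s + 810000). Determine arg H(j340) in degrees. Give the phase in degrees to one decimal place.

22.5°

∠(j340 + 230) = arctan(340/230) = 55.92°
∠[(j340)² + 1350(j340) + 810000] = ∠[6.944e+05 + j4.59e+05] = 33.46°
∠H(j340) = 55.92° − 33.46° = 22.46°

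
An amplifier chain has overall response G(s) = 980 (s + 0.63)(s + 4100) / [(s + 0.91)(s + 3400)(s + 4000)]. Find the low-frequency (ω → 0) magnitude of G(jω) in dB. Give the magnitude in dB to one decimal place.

-13.8 dB

G(0) = 980 × 0.63 × 4100 / (0.91 × 3400 × 4000) = 0.20454
20 log₁₀(0.20454) = -13.78 dB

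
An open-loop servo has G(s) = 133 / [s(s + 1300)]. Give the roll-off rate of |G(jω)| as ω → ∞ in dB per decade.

With 0 zeros and 2 poles, the high-frequency asymptotic slope is 20 × (0 − 2) = -40 dB/decade.

-40 dB/decade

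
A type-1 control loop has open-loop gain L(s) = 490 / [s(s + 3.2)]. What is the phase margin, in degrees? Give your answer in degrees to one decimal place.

Gain crossover: |L(jω)| = 1 at ω ≈ 22 rad/s.
∠L(j22) = −90° − arctan(22/3.2) ≈ -171.73°
PM = 180° + (-171.73°) = 8.27°

8.3 deg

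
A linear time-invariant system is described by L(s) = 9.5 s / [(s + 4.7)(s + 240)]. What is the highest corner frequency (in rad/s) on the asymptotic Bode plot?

240 rad/s

Break frequencies occur at each pole and zero magnitude: 4.7 rad/s, 240 rad/s.
The highest is 240 rad/s.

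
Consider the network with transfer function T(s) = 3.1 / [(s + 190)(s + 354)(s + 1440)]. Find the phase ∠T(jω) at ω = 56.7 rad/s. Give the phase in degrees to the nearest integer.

∠(j56.7 + 190) = arctan(56.7/190) = 16.62°
∠(j56.7 + 354) = arctan(56.7/354) = 9.10°
∠(j56.7 + 1440) = arctan(56.7/1440) = 2.25°
∠T(j56.7) = − (16.62° + 9.10° + 2.25°) = -27.97°

-28 deg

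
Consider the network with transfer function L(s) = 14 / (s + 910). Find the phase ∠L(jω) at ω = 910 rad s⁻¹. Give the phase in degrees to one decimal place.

∠(j910 + 910) = arctan(910/910) = 45.00°
∠L(j910) = −45.00° = -45.00°

-45.0 deg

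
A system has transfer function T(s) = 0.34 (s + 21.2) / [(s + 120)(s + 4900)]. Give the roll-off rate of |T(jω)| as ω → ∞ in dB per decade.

-20 dB/decade

With 1 zero and 2 poles, the high-frequency asymptotic slope is 20 × (1 − 2) = -20 dB/decade.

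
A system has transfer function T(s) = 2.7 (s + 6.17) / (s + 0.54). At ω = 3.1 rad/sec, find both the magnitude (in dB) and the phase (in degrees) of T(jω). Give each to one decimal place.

|T| = 15.5 dB, ∠T = -53.4°

|j3.1 + 6.17| = √(3.1² + 6.17²) = 6.905
|j3.1 + 0.54| = √(3.1² + 0.54²) = 3.147
|T(j3.1)| = 2.7 × 6.905 / 3.147 = 5.9248
20 log₁₀(5.9248) = 15.45 dB
∠(j3.1 + 6.17) = arctan(3.1/6.17) = 26.68°
∠(j3.1 + 0.54) = arctan(3.1/0.54) = 80.12°
∠T(j3.1) = 26.68° − 80.12° = -53.44°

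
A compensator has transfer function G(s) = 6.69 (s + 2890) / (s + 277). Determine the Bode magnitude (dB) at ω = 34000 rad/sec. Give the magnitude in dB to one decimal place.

|j34000 + 2890| = √(34000² + 2890²) = 3.412e+04
|j34000 + 277| = √(34000² + 277²) = 3.4e+04
|G(j34000)| = 6.69 × 3.412e+04 / 3.4e+04 = 6.7139
20 log₁₀(6.7139) = 16.54 dB

16.5 dB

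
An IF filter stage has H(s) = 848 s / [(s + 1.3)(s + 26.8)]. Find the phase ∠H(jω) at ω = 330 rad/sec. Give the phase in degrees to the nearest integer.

∠(j330) = 90.00°
∠(j330 + 1.3) = arctan(330/1.3) = 89.77°
∠(j330 + 26.8) = arctan(330/26.8) = 85.36°
∠H(j330) = 90.00° − (89.77° + 85.36°) = -85.13°

-85°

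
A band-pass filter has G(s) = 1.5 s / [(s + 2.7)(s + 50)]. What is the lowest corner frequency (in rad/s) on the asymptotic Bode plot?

2.7 rad/s

Break frequencies occur at each pole and zero magnitude: 2.7 rad/s, 50 rad/s.
The lowest is 2.7 rad/s.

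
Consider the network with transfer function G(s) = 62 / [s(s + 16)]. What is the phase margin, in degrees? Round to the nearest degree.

77°

Gain crossover: |G(jω)| = 1 at ω ≈ 3.77 rad/sec.
∠G(j3.77) = −90° − arctan(3.77/16) ≈ -103.26°
PM = 180° + (-103.26°) = 76.74°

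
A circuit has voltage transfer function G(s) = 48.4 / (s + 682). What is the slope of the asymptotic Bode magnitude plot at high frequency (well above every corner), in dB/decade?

-20 dB/decade

With 0 zeros and 1 pole, the high-frequency asymptotic slope is 20 × (0 − 1) = -20 dB/decade.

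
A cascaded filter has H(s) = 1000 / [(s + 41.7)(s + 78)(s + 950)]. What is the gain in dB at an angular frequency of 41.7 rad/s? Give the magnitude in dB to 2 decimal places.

|j41.7 + 41.7| = √(41.7² + 41.7²) = 58.97
|j41.7 + 78| = √(41.7² + 78²) = 88.45
|j41.7 + 950| = √(41.7² + 950²) = 950.9
|H(j41.7)| = 1000 / (58.97 × 88.45 × 950.9) = 0.00020162
20 log₁₀(0.00020162) = -73.910 dB

-73.91 dB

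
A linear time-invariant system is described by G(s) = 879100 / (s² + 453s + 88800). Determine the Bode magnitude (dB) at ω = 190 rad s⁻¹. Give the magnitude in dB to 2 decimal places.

18.80 dB

|(j190)² + 453(j190) + 88800| = |52700 + j86070| = 1.009e+05
|G(j190)| = 879100 / 1.009e+05 = 8.7107
20 log₁₀(8.7107) = 18.801 dB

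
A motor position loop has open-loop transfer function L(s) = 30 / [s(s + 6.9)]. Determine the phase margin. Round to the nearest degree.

61 deg

Gain crossover: |L(jω)| = 1 at ω ≈ 3.81 rad/sec.
∠L(j3.81) = −90° − arctan(3.81/6.9) ≈ -118.89°
PM = 180° + (-118.89°) = 61.11°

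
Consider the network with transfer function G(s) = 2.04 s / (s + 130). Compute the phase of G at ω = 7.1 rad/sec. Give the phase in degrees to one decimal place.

86.9 deg

∠(j7.1) = 90.00°
∠(j7.1 + 130) = arctan(7.1/130) = 3.13°
∠G(j7.1) = 90.00° − 3.13° = 86.87°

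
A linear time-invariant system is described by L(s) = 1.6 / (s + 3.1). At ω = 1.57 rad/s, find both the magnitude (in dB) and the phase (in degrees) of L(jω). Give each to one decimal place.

|L| = -6.7 dB, ∠L = -26.9°

|j1.57 + 3.1| = √(1.57² + 3.1²) = 3.475
|L(j1.57)| = 1.6 / 3.475 = 0.46045
20 log₁₀(0.46045) = -6.74 dB
∠(j1.57 + 3.1) = arctan(1.57/3.1) = 26.86°
∠L(j1.57) = −26.86° = -26.86°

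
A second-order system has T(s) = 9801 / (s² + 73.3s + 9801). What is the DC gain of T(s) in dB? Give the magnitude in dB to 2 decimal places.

T(0) = 9801 / 9801 = 1
20 log₁₀(1) = 0.000 dB

0.00 dB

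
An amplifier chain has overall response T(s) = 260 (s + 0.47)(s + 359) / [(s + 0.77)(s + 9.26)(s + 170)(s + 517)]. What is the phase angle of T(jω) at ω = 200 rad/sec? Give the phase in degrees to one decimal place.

-128.9 deg

∠(j200 + 0.47) = arctan(200/0.47) = 89.87°
∠(j200 + 359) = arctan(200/359) = 29.12°
∠(j200 + 0.77) = arctan(200/0.77) = 89.78°
∠(j200 + 9.26) = arctan(200/9.26) = 87.35°
∠(j200 + 170) = arctan(200/170) = 49.64°
∠(j200 + 517) = arctan(200/517) = 21.15°
∠T(j200) = 89.87° + 29.12° − (89.78° + 87.35° + 49.64° + 21.15°) = -128.93°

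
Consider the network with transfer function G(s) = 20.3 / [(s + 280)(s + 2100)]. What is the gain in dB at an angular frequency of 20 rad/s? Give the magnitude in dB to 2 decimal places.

|j20 + 280| = √(20² + 280²) = 280.7
|j20 + 2100| = √(20² + 2100²) = 2100
|G(j20)| = 20.3 / (280.7 × 2100) = 3.4435e-05
20 log₁₀(3.4435e-05) = -89.260 dB

-89.26 dB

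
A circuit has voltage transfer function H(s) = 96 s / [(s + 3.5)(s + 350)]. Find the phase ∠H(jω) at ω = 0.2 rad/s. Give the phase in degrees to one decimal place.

86.7 deg

∠(j0.2) = 90.00°
∠(j0.2 + 3.5) = arctan(0.2/3.5) = 3.27°
∠(j0.2 + 350) = arctan(0.2/350) = 0.03°
∠H(j0.2) = 90.00° − (3.27° + 0.03°) = 86.70°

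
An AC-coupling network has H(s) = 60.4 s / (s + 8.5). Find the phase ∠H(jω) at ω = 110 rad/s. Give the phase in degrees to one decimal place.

4.4 deg

∠(j110) = 90.00°
∠(j110 + 8.5) = arctan(110/8.5) = 85.58°
∠H(j110) = 90.00° − 85.58° = 4.42°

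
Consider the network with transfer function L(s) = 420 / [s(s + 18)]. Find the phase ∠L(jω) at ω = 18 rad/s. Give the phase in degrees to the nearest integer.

∠(j18 + 18) = arctan(18/18) = 45.00°
∠(j18) = 90.00°
∠L(j18) = − (45.00° + 90.00°) = -135.00°

-135°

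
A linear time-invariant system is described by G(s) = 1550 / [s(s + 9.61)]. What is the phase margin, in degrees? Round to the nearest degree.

Gain crossover: |G(jω)| = 1 at ω ≈ 38.8 rad/sec.
∠G(j38.8) = −90° − arctan(38.8/9.61) ≈ -166.08°
PM = 180° + (-166.08°) = 13.92°

14°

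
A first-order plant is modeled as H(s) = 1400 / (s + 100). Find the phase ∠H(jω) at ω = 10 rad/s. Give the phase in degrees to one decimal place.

∠(j10 + 100) = arctan(10/100) = 5.71°
∠H(j10) = −5.71° = -5.71°

-5.7°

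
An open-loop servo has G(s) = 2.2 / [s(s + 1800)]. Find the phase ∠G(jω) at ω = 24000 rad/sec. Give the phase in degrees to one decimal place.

-175.7°

∠(j24000 + 1800) = arctan(24000/1800) = 85.71°
∠(j24000) = 90.00°
∠G(j24000) = − (85.71° + 90.00°) = -175.71°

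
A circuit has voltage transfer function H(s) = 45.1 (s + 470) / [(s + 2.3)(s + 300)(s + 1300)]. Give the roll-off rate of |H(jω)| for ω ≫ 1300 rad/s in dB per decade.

With 1 zero and 3 poles, the high-frequency asymptotic slope is 20 × (1 − 3) = -40 dB/decade.

-40 dB/decade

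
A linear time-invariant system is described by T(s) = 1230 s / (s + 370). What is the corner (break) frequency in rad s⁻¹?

The single real pole at s = −370 gives a corner at ω = 370 rad s⁻¹.

370 rad s⁻¹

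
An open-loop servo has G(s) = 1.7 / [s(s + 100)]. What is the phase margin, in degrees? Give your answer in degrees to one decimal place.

90.0°

Gain crossover: |G(jω)| = 1 at ω ≈ 0.017 rad s⁻¹.
∠G(j0.017) = −90° − arctan(0.017/100) ≈ -90.01°
PM = 180° + (-90.01°) = 89.99°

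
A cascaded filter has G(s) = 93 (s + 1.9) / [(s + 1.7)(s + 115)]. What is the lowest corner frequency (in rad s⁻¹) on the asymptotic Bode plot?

Break frequencies occur at each pole and zero magnitude: 1.7 rad s⁻¹, 1.9 rad s⁻¹, 115 rad s⁻¹.
The lowest is 1.7 rad s⁻¹.

1.7 rad s⁻¹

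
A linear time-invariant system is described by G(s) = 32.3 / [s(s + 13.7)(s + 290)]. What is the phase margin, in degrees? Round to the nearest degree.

90°

Gain crossover: |G(jω)| = 1 at ω ≈ 0.00813 rad/s.
∠G(j0.00813) = −90° − arctan(0.00813/13.7) − arctan(0.00813/290) ≈ -90.04°
PM = 180° + (-90.04°) = 89.96°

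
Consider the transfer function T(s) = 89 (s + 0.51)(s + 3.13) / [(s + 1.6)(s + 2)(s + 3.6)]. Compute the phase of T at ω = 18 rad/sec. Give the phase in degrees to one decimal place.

-78.8°

∠(j18 + 0.51) = arctan(18/0.51) = 88.38°
∠(j18 + 3.13) = arctan(18/3.13) = 80.14°
∠(j18 + 1.6) = arctan(18/1.6) = 84.92°
∠(j18 + 2) = arctan(18/2) = 83.66°
∠(j18 + 3.6) = arctan(18/3.6) = 78.69°
∠T(j18) = 88.38° + 80.14° − (84.92° + 83.66° + 78.69°) = -78.76°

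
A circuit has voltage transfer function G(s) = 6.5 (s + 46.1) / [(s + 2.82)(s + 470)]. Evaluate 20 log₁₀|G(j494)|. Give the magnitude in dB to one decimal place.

|j494 + 46.1| = √(494² + 46.1²) = 496.1
|j494 + 2.82| = √(494² + 2.82²) = 494
|j494 + 470| = √(494² + 470²) = 681.9
|G(j494)| = 6.5 × 496.1 / (494 × 681.9) = 0.009574
20 log₁₀(0.009574) = -40.38 dB

-40.4 dB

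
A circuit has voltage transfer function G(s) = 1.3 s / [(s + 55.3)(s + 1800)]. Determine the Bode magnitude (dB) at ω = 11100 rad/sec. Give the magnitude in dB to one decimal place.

|j11100| = 1.11e+04
|j11100 + 55.3| = √(11100² + 55.3²) = 1.11e+04
|j11100 + 1800| = √(11100² + 1800²) = 1.124e+04
|G(j11100)| = 1.3 × 1.11e+04 / (1.11e+04 × 1.124e+04) = 0.00011561
20 log₁₀(0.00011561) = -78.74 dB

-78.7 dB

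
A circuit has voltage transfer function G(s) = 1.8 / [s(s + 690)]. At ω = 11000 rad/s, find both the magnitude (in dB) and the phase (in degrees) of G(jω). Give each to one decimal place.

|j11000 + 690| = √(11000² + 690²) = 1.102e+04
|j11000| = 1.1e+04
|G(j11000)| = 1.8 / (1.102e+04 × 1.1e+04) = 1.4847e-08
20 log₁₀(1.4847e-08) = -156.57 dB
∠(j11000 + 690) = arctan(11000/690) = 86.41°
∠(j11000) = 90.00°
∠G(j11000) = − (86.41° + 90.00°) = -176.41°

|G| = -156.6 dB, ∠G = -176.4°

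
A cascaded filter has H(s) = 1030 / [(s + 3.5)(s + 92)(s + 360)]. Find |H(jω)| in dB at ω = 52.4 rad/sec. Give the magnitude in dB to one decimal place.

|j52.4 + 3.5| = √(52.4² + 3.5²) = 52.52
|j52.4 + 92| = √(52.4² + 92²) = 105.9
|j52.4 + 360| = √(52.4² + 360²) = 363.8
|H(j52.4)| = 1030 / (52.52 × 105.9 × 363.8) = 0.0005092
20 log₁₀(0.0005092) = -65.86 dB

-65.9 dB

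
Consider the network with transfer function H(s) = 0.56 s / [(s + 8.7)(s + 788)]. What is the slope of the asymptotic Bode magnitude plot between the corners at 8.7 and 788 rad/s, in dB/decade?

0 dB/decade

In this band the factors already past their corner are: 1 differentiator zero, pole at 8.7; net slope = 0 dB/decade.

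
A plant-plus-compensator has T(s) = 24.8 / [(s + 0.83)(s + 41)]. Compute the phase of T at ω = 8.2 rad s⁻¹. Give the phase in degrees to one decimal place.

∠(j8.2 + 0.83) = arctan(8.2/0.83) = 84.22°
∠(j8.2 + 41) = arctan(8.2/41) = 11.31°
∠T(j8.2) = − (84.22° + 11.31°) = -95.53°

-95.5°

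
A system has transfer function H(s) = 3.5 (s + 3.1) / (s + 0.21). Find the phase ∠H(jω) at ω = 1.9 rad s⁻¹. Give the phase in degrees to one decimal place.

∠(j1.9 + 3.1) = arctan(1.9/3.1) = 31.50°
∠(j1.9 + 0.21) = arctan(1.9/0.21) = 83.69°
∠H(j1.9) = 31.50° − 83.69° = -52.19°

-52.2 deg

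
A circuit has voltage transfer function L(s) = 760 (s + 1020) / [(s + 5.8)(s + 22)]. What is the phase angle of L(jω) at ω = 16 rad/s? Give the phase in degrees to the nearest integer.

-105°

∠(j16 + 1020) = arctan(16/1020) = 0.90°
∠(j16 + 5.8) = arctan(16/5.8) = 70.07°
∠(j16 + 22) = arctan(16/22) = 36.03°
∠L(j16) = 0.90° − (70.07° + 36.03°) = -105.20°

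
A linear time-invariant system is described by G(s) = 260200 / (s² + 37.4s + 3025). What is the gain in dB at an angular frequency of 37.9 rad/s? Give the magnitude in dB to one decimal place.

|(j37.9)² + 37.4(j37.9) + 3025| = |1588.6 + j1417.5| = 2129
|G(j37.9)| = 260200 / 2129 = 122.21
20 log₁₀(122.21) = 41.74 dB

41.7 dB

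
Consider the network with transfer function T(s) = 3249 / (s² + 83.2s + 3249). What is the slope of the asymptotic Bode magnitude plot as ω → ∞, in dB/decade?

-40 dB/decade

With 0 zeros and 2 poles, the high-frequency asymptotic slope is 20 × (0 − 2) = -40 dB/decade.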